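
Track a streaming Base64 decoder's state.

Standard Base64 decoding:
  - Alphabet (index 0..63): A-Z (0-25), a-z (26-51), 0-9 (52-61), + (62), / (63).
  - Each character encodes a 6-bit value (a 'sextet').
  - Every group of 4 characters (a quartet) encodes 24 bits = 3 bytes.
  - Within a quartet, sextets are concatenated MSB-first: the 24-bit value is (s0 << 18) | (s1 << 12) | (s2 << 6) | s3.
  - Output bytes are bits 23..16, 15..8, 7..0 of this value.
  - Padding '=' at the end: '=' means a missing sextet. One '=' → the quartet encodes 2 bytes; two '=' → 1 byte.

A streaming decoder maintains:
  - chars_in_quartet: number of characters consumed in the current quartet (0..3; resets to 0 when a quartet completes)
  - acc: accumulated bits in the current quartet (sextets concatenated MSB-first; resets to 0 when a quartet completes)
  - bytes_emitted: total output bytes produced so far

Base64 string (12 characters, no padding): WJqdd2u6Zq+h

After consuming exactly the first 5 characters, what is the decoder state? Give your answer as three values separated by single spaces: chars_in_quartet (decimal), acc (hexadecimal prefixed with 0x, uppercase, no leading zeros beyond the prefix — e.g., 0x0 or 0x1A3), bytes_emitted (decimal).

After char 0 ('W'=22): chars_in_quartet=1 acc=0x16 bytes_emitted=0
After char 1 ('J'=9): chars_in_quartet=2 acc=0x589 bytes_emitted=0
After char 2 ('q'=42): chars_in_quartet=3 acc=0x1626A bytes_emitted=0
After char 3 ('d'=29): chars_in_quartet=4 acc=0x589A9D -> emit 58 9A 9D, reset; bytes_emitted=3
After char 4 ('d'=29): chars_in_quartet=1 acc=0x1D bytes_emitted=3

Answer: 1 0x1D 3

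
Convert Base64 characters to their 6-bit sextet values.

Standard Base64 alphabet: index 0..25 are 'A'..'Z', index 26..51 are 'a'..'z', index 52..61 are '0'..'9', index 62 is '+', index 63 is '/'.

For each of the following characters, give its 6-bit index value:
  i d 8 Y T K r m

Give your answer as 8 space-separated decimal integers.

'i': a..z range, 26 + ord('i') − ord('a') = 34
'd': a..z range, 26 + ord('d') − ord('a') = 29
'8': 0..9 range, 52 + ord('8') − ord('0') = 60
'Y': A..Z range, ord('Y') − ord('A') = 24
'T': A..Z range, ord('T') − ord('A') = 19
'K': A..Z range, ord('K') − ord('A') = 10
'r': a..z range, 26 + ord('r') − ord('a') = 43
'm': a..z range, 26 + ord('m') − ord('a') = 38

Answer: 34 29 60 24 19 10 43 38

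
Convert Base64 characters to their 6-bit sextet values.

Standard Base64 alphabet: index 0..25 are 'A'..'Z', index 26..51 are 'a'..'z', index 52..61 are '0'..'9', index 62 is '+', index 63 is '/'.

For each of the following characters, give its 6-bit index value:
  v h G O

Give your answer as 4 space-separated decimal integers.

'v': a..z range, 26 + ord('v') − ord('a') = 47
'h': a..z range, 26 + ord('h') − ord('a') = 33
'G': A..Z range, ord('G') − ord('A') = 6
'O': A..Z range, ord('O') − ord('A') = 14

Answer: 47 33 6 14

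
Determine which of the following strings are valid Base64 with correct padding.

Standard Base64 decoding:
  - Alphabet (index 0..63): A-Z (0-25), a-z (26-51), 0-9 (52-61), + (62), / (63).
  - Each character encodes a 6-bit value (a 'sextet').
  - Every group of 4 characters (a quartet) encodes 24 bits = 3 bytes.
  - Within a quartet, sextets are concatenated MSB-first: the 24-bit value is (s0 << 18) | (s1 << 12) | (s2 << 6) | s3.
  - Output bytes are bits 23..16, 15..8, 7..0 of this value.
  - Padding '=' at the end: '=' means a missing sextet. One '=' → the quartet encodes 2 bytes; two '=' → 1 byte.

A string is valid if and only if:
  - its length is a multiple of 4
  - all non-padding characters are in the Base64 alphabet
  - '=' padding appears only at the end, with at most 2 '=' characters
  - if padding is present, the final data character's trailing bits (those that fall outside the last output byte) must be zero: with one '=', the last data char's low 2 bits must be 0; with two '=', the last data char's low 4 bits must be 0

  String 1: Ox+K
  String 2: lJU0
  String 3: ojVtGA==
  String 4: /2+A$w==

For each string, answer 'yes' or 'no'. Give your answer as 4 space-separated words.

String 1: 'Ox+K' → valid
String 2: 'lJU0' → valid
String 3: 'ojVtGA==' → valid
String 4: '/2+A$w==' → invalid (bad char(s): ['$'])

Answer: yes yes yes no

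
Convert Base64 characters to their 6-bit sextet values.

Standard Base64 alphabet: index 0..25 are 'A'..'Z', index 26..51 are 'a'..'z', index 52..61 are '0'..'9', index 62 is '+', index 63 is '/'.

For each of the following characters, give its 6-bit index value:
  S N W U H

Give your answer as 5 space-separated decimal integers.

Answer: 18 13 22 20 7

Derivation:
'S': A..Z range, ord('S') − ord('A') = 18
'N': A..Z range, ord('N') − ord('A') = 13
'W': A..Z range, ord('W') − ord('A') = 22
'U': A..Z range, ord('U') − ord('A') = 20
'H': A..Z range, ord('H') − ord('A') = 7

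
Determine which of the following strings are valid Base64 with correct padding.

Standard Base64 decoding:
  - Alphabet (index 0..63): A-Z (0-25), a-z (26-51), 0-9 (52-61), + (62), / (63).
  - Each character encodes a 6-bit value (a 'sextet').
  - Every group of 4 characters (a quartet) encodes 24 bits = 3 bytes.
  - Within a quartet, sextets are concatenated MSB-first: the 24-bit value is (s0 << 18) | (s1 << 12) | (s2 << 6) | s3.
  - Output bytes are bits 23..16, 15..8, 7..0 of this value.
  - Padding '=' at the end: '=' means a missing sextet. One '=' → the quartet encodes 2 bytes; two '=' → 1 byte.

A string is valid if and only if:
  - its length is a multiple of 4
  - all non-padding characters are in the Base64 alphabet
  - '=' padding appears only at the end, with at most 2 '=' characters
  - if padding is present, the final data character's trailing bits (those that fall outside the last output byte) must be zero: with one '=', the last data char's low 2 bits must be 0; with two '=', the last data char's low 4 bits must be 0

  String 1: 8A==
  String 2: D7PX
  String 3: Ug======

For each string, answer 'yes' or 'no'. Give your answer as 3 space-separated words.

Answer: yes yes no

Derivation:
String 1: '8A==' → valid
String 2: 'D7PX' → valid
String 3: 'Ug======' → invalid (6 pad chars (max 2))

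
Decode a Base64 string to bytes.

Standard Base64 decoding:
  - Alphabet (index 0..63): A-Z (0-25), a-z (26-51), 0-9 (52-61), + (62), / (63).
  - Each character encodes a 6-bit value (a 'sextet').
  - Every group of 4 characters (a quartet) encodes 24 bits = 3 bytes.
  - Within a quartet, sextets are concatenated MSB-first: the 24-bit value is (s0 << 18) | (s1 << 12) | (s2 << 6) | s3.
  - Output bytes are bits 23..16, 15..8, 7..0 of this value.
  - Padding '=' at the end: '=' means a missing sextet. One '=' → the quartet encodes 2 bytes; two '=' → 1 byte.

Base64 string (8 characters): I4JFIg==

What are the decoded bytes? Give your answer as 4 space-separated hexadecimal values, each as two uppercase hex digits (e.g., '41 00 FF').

Answer: 23 82 45 22

Derivation:
After char 0 ('I'=8): chars_in_quartet=1 acc=0x8 bytes_emitted=0
After char 1 ('4'=56): chars_in_quartet=2 acc=0x238 bytes_emitted=0
After char 2 ('J'=9): chars_in_quartet=3 acc=0x8E09 bytes_emitted=0
After char 3 ('F'=5): chars_in_quartet=4 acc=0x238245 -> emit 23 82 45, reset; bytes_emitted=3
After char 4 ('I'=8): chars_in_quartet=1 acc=0x8 bytes_emitted=3
After char 5 ('g'=32): chars_in_quartet=2 acc=0x220 bytes_emitted=3
Padding '==': partial quartet acc=0x220 -> emit 22; bytes_emitted=4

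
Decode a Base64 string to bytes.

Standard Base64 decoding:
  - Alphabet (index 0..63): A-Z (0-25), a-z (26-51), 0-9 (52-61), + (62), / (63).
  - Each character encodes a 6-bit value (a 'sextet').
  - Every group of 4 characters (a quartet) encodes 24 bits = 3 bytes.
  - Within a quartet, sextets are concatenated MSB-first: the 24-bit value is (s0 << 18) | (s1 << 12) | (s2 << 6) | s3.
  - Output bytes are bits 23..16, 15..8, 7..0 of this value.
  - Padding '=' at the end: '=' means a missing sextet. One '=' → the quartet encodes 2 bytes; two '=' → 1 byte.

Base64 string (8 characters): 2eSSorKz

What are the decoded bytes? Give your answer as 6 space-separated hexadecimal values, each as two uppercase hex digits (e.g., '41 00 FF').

Answer: D9 E4 92 A2 B2 B3

Derivation:
After char 0 ('2'=54): chars_in_quartet=1 acc=0x36 bytes_emitted=0
After char 1 ('e'=30): chars_in_quartet=2 acc=0xD9E bytes_emitted=0
After char 2 ('S'=18): chars_in_quartet=3 acc=0x36792 bytes_emitted=0
After char 3 ('S'=18): chars_in_quartet=4 acc=0xD9E492 -> emit D9 E4 92, reset; bytes_emitted=3
After char 4 ('o'=40): chars_in_quartet=1 acc=0x28 bytes_emitted=3
After char 5 ('r'=43): chars_in_quartet=2 acc=0xA2B bytes_emitted=3
After char 6 ('K'=10): chars_in_quartet=3 acc=0x28ACA bytes_emitted=3
After char 7 ('z'=51): chars_in_quartet=4 acc=0xA2B2B3 -> emit A2 B2 B3, reset; bytes_emitted=6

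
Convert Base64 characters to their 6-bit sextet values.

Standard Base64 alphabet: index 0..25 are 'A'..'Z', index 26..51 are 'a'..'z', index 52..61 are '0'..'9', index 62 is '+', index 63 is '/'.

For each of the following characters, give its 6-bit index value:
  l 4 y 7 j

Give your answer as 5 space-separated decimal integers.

Answer: 37 56 50 59 35

Derivation:
'l': a..z range, 26 + ord('l') − ord('a') = 37
'4': 0..9 range, 52 + ord('4') − ord('0') = 56
'y': a..z range, 26 + ord('y') − ord('a') = 50
'7': 0..9 range, 52 + ord('7') − ord('0') = 59
'j': a..z range, 26 + ord('j') − ord('a') = 35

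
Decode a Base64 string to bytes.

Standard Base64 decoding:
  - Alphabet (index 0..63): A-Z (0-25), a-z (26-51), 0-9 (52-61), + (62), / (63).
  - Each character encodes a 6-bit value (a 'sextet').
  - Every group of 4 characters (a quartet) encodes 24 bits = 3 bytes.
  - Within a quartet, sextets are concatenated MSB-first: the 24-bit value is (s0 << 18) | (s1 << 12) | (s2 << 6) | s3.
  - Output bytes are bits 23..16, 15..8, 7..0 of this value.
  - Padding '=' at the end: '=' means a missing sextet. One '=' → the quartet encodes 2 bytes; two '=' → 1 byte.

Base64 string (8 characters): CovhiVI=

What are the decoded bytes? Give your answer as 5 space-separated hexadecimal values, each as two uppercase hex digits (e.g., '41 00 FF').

Answer: 0A 8B E1 89 52

Derivation:
After char 0 ('C'=2): chars_in_quartet=1 acc=0x2 bytes_emitted=0
After char 1 ('o'=40): chars_in_quartet=2 acc=0xA8 bytes_emitted=0
After char 2 ('v'=47): chars_in_quartet=3 acc=0x2A2F bytes_emitted=0
After char 3 ('h'=33): chars_in_quartet=4 acc=0xA8BE1 -> emit 0A 8B E1, reset; bytes_emitted=3
After char 4 ('i'=34): chars_in_quartet=1 acc=0x22 bytes_emitted=3
After char 5 ('V'=21): chars_in_quartet=2 acc=0x895 bytes_emitted=3
After char 6 ('I'=8): chars_in_quartet=3 acc=0x22548 bytes_emitted=3
Padding '=': partial quartet acc=0x22548 -> emit 89 52; bytes_emitted=5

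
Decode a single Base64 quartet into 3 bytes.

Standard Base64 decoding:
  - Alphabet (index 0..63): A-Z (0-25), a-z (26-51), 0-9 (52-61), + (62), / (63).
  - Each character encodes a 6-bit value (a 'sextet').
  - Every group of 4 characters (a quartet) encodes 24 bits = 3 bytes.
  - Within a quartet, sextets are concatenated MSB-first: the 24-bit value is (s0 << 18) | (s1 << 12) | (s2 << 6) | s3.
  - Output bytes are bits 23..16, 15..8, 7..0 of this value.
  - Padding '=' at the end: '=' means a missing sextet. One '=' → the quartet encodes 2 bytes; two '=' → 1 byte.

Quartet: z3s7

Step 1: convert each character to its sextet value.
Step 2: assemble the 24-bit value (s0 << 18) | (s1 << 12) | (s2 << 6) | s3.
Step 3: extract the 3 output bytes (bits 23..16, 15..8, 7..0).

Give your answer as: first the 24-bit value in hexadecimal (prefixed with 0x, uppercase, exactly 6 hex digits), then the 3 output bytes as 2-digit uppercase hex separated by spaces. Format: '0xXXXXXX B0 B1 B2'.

Answer: 0xCF7B3B CF 7B 3B

Derivation:
Sextets: z=51, 3=55, s=44, 7=59
24-bit: (51<<18) | (55<<12) | (44<<6) | 59
      = 0xCC0000 | 0x037000 | 0x000B00 | 0x00003B
      = 0xCF7B3B
Bytes: (v>>16)&0xFF=CF, (v>>8)&0xFF=7B, v&0xFF=3B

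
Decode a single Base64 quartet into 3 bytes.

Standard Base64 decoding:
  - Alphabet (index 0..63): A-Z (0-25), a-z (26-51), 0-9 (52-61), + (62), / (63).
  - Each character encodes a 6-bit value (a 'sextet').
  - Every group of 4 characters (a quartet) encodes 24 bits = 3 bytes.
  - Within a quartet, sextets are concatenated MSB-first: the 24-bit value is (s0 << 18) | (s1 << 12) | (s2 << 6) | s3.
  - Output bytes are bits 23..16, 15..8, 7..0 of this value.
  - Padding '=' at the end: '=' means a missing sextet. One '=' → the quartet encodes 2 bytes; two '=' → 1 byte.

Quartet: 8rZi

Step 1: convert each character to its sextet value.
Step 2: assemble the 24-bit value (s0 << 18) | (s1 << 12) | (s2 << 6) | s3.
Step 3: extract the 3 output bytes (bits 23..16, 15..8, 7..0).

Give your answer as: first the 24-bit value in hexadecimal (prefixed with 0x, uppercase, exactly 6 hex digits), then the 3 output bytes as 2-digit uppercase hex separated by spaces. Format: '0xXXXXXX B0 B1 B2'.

Sextets: 8=60, r=43, Z=25, i=34
24-bit: (60<<18) | (43<<12) | (25<<6) | 34
      = 0xF00000 | 0x02B000 | 0x000640 | 0x000022
      = 0xF2B662
Bytes: (v>>16)&0xFF=F2, (v>>8)&0xFF=B6, v&0xFF=62

Answer: 0xF2B662 F2 B6 62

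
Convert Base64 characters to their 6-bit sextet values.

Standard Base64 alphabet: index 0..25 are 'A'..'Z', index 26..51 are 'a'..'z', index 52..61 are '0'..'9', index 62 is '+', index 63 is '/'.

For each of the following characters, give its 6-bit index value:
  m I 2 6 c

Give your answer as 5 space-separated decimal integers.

Answer: 38 8 54 58 28

Derivation:
'm': a..z range, 26 + ord('m') − ord('a') = 38
'I': A..Z range, ord('I') − ord('A') = 8
'2': 0..9 range, 52 + ord('2') − ord('0') = 54
'6': 0..9 range, 52 + ord('6') − ord('0') = 58
'c': a..z range, 26 + ord('c') − ord('a') = 28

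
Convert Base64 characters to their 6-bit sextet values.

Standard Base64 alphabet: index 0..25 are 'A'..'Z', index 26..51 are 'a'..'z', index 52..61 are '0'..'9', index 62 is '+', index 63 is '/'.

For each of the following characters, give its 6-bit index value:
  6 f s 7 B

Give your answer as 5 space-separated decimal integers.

Answer: 58 31 44 59 1

Derivation:
'6': 0..9 range, 52 + ord('6') − ord('0') = 58
'f': a..z range, 26 + ord('f') − ord('a') = 31
's': a..z range, 26 + ord('s') − ord('a') = 44
'7': 0..9 range, 52 + ord('7') − ord('0') = 59
'B': A..Z range, ord('B') − ord('A') = 1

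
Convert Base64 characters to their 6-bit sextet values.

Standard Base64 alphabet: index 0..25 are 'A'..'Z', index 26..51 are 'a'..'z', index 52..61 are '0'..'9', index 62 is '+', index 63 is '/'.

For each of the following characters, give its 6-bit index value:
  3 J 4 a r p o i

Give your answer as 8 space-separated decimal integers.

Answer: 55 9 56 26 43 41 40 34

Derivation:
'3': 0..9 range, 52 + ord('3') − ord('0') = 55
'J': A..Z range, ord('J') − ord('A') = 9
'4': 0..9 range, 52 + ord('4') − ord('0') = 56
'a': a..z range, 26 + ord('a') − ord('a') = 26
'r': a..z range, 26 + ord('r') − ord('a') = 43
'p': a..z range, 26 + ord('p') − ord('a') = 41
'o': a..z range, 26 + ord('o') − ord('a') = 40
'i': a..z range, 26 + ord('i') − ord('a') = 34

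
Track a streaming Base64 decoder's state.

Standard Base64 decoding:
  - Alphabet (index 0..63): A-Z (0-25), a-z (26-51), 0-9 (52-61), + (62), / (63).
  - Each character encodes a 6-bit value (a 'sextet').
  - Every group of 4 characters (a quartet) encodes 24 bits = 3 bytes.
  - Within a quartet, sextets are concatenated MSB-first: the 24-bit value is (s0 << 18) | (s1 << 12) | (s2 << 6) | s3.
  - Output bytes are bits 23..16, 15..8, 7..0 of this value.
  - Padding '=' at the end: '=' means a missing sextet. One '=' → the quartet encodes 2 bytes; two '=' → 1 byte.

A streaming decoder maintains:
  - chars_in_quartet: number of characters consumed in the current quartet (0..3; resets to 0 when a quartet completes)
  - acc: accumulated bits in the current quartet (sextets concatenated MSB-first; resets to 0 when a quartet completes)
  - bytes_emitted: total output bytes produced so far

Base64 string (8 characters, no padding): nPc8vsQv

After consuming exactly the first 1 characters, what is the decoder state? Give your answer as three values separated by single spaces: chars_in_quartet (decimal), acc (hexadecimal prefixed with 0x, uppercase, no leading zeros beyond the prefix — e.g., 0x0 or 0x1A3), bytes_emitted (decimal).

After char 0 ('n'=39): chars_in_quartet=1 acc=0x27 bytes_emitted=0

Answer: 1 0x27 0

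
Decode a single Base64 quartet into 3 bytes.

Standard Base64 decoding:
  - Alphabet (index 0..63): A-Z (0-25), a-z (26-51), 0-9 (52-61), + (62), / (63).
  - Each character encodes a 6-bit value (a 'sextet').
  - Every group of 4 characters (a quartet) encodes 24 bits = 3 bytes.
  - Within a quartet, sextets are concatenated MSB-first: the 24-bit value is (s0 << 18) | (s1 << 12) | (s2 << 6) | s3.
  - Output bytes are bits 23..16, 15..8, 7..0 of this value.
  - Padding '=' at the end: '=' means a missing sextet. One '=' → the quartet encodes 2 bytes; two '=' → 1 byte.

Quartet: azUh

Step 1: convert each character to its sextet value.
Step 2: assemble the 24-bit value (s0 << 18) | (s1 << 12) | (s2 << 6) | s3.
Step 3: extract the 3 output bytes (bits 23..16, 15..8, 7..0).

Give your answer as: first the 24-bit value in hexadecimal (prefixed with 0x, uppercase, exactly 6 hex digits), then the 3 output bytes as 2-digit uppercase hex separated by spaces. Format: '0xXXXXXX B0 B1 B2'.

Sextets: a=26, z=51, U=20, h=33
24-bit: (26<<18) | (51<<12) | (20<<6) | 33
      = 0x680000 | 0x033000 | 0x000500 | 0x000021
      = 0x6B3521
Bytes: (v>>16)&0xFF=6B, (v>>8)&0xFF=35, v&0xFF=21

Answer: 0x6B3521 6B 35 21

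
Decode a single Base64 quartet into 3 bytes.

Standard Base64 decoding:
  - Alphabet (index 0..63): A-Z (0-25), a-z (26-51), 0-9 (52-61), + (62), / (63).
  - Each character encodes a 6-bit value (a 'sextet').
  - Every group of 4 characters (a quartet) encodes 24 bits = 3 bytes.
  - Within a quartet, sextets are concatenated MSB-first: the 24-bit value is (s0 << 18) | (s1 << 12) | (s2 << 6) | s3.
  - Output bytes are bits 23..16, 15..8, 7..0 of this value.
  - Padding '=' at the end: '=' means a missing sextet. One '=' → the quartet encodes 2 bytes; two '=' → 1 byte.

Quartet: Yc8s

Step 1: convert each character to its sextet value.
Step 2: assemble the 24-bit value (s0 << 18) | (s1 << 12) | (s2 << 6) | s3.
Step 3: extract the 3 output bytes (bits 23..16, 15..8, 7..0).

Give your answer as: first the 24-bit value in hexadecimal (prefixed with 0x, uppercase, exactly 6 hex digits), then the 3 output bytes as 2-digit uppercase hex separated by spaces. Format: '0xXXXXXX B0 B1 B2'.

Sextets: Y=24, c=28, 8=60, s=44
24-bit: (24<<18) | (28<<12) | (60<<6) | 44
      = 0x600000 | 0x01C000 | 0x000F00 | 0x00002C
      = 0x61CF2C
Bytes: (v>>16)&0xFF=61, (v>>8)&0xFF=CF, v&0xFF=2C

Answer: 0x61CF2C 61 CF 2C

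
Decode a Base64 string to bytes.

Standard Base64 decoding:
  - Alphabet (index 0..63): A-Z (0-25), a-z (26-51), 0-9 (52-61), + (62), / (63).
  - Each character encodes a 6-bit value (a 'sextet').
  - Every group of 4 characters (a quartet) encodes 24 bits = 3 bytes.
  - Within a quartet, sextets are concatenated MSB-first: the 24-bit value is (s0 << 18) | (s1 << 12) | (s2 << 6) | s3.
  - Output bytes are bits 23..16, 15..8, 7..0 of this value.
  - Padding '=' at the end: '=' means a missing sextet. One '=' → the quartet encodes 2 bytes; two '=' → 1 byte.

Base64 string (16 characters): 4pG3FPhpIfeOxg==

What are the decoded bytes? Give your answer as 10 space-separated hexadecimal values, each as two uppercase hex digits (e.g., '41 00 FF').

After char 0 ('4'=56): chars_in_quartet=1 acc=0x38 bytes_emitted=0
After char 1 ('p'=41): chars_in_quartet=2 acc=0xE29 bytes_emitted=0
After char 2 ('G'=6): chars_in_quartet=3 acc=0x38A46 bytes_emitted=0
After char 3 ('3'=55): chars_in_quartet=4 acc=0xE291B7 -> emit E2 91 B7, reset; bytes_emitted=3
After char 4 ('F'=5): chars_in_quartet=1 acc=0x5 bytes_emitted=3
After char 5 ('P'=15): chars_in_quartet=2 acc=0x14F bytes_emitted=3
After char 6 ('h'=33): chars_in_quartet=3 acc=0x53E1 bytes_emitted=3
After char 7 ('p'=41): chars_in_quartet=4 acc=0x14F869 -> emit 14 F8 69, reset; bytes_emitted=6
After char 8 ('I'=8): chars_in_quartet=1 acc=0x8 bytes_emitted=6
After char 9 ('f'=31): chars_in_quartet=2 acc=0x21F bytes_emitted=6
After char 10 ('e'=30): chars_in_quartet=3 acc=0x87DE bytes_emitted=6
After char 11 ('O'=14): chars_in_quartet=4 acc=0x21F78E -> emit 21 F7 8E, reset; bytes_emitted=9
After char 12 ('x'=49): chars_in_quartet=1 acc=0x31 bytes_emitted=9
After char 13 ('g'=32): chars_in_quartet=2 acc=0xC60 bytes_emitted=9
Padding '==': partial quartet acc=0xC60 -> emit C6; bytes_emitted=10

Answer: E2 91 B7 14 F8 69 21 F7 8E C6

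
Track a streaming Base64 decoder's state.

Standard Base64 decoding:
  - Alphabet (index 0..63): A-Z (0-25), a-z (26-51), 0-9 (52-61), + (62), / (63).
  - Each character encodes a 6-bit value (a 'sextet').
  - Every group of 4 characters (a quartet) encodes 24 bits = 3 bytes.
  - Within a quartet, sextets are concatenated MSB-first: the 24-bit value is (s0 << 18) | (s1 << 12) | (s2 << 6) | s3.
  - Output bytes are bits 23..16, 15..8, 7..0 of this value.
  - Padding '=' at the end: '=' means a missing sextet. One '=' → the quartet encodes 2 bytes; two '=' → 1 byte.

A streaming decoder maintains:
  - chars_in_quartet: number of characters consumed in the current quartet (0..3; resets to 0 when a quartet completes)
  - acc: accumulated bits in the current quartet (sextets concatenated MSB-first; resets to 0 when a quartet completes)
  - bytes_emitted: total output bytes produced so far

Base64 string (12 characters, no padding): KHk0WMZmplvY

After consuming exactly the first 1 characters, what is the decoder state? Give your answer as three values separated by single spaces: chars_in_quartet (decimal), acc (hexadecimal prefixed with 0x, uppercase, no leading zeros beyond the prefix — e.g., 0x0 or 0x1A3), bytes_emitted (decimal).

Answer: 1 0xA 0

Derivation:
After char 0 ('K'=10): chars_in_quartet=1 acc=0xA bytes_emitted=0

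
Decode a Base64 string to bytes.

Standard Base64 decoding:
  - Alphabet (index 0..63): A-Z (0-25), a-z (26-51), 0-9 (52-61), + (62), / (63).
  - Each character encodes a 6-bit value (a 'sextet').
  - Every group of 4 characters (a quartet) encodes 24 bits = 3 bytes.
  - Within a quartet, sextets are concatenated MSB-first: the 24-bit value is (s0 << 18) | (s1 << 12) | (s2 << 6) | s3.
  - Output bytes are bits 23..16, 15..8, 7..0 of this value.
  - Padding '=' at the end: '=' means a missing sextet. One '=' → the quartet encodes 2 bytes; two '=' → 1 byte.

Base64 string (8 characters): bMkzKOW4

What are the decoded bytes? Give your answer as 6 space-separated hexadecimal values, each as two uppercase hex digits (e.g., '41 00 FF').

After char 0 ('b'=27): chars_in_quartet=1 acc=0x1B bytes_emitted=0
After char 1 ('M'=12): chars_in_quartet=2 acc=0x6CC bytes_emitted=0
After char 2 ('k'=36): chars_in_quartet=3 acc=0x1B324 bytes_emitted=0
After char 3 ('z'=51): chars_in_quartet=4 acc=0x6CC933 -> emit 6C C9 33, reset; bytes_emitted=3
After char 4 ('K'=10): chars_in_quartet=1 acc=0xA bytes_emitted=3
After char 5 ('O'=14): chars_in_quartet=2 acc=0x28E bytes_emitted=3
After char 6 ('W'=22): chars_in_quartet=3 acc=0xA396 bytes_emitted=3
After char 7 ('4'=56): chars_in_quartet=4 acc=0x28E5B8 -> emit 28 E5 B8, reset; bytes_emitted=6

Answer: 6C C9 33 28 E5 B8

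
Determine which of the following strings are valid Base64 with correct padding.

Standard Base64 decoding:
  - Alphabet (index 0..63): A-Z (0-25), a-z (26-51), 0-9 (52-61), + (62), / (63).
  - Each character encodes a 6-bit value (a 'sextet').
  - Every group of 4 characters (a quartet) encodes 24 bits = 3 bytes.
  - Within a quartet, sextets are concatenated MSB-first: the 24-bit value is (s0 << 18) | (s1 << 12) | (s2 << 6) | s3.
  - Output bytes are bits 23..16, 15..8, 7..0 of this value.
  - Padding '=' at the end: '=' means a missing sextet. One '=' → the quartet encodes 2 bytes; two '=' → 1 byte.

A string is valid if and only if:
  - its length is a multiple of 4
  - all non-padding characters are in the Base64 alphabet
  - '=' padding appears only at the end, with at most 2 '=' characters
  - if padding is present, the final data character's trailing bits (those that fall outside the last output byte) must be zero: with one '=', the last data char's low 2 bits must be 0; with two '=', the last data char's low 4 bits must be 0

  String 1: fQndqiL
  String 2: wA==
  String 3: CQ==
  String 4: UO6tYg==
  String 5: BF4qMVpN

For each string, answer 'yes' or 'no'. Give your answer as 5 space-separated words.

String 1: 'fQndqiL' → invalid (len=7 not mult of 4)
String 2: 'wA==' → valid
String 3: 'CQ==' → valid
String 4: 'UO6tYg==' → valid
String 5: 'BF4qMVpN' → valid

Answer: no yes yes yes yes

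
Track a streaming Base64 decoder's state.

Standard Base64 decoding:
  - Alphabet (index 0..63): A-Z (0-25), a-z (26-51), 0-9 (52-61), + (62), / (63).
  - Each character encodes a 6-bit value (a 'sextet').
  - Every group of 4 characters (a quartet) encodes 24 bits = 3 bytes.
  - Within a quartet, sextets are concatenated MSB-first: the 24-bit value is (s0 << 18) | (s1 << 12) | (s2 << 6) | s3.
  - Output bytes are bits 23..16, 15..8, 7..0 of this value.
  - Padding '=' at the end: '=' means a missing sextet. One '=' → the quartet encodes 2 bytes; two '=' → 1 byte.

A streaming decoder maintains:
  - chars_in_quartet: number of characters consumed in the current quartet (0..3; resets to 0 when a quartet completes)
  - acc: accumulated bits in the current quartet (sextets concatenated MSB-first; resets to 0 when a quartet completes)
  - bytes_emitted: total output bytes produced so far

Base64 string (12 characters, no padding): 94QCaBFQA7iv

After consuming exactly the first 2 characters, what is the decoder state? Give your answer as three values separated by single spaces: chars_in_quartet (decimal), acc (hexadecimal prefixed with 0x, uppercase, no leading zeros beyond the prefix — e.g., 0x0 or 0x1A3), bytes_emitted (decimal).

After char 0 ('9'=61): chars_in_quartet=1 acc=0x3D bytes_emitted=0
After char 1 ('4'=56): chars_in_quartet=2 acc=0xF78 bytes_emitted=0

Answer: 2 0xF78 0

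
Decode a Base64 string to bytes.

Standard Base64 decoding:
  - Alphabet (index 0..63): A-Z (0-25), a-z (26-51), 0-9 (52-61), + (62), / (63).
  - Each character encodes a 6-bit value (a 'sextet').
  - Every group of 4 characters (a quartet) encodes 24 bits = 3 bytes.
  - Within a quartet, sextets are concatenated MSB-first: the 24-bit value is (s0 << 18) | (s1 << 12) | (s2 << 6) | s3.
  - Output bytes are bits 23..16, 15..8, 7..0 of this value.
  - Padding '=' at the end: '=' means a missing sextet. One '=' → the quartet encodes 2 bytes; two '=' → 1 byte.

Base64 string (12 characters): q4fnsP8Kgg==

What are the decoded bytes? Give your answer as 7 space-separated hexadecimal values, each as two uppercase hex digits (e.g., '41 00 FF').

After char 0 ('q'=42): chars_in_quartet=1 acc=0x2A bytes_emitted=0
After char 1 ('4'=56): chars_in_quartet=2 acc=0xAB8 bytes_emitted=0
After char 2 ('f'=31): chars_in_quartet=3 acc=0x2AE1F bytes_emitted=0
After char 3 ('n'=39): chars_in_quartet=4 acc=0xAB87E7 -> emit AB 87 E7, reset; bytes_emitted=3
After char 4 ('s'=44): chars_in_quartet=1 acc=0x2C bytes_emitted=3
After char 5 ('P'=15): chars_in_quartet=2 acc=0xB0F bytes_emitted=3
After char 6 ('8'=60): chars_in_quartet=3 acc=0x2C3FC bytes_emitted=3
After char 7 ('K'=10): chars_in_quartet=4 acc=0xB0FF0A -> emit B0 FF 0A, reset; bytes_emitted=6
After char 8 ('g'=32): chars_in_quartet=1 acc=0x20 bytes_emitted=6
After char 9 ('g'=32): chars_in_quartet=2 acc=0x820 bytes_emitted=6
Padding '==': partial quartet acc=0x820 -> emit 82; bytes_emitted=7

Answer: AB 87 E7 B0 FF 0A 82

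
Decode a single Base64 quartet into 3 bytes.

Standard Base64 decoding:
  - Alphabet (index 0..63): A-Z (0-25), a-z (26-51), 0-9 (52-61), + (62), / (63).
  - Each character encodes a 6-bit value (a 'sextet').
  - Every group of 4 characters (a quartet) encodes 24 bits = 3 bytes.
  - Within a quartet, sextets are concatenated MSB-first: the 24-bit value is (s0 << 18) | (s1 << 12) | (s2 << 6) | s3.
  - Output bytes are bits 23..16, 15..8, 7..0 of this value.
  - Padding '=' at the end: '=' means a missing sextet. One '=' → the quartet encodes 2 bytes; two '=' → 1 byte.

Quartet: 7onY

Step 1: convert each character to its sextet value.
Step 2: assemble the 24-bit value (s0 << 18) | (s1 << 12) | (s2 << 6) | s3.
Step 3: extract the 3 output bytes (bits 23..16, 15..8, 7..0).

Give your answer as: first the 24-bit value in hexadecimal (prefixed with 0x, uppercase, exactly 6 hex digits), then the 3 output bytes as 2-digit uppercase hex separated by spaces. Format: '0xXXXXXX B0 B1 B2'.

Answer: 0xEE89D8 EE 89 D8

Derivation:
Sextets: 7=59, o=40, n=39, Y=24
24-bit: (59<<18) | (40<<12) | (39<<6) | 24
      = 0xEC0000 | 0x028000 | 0x0009C0 | 0x000018
      = 0xEE89D8
Bytes: (v>>16)&0xFF=EE, (v>>8)&0xFF=89, v&0xFF=D8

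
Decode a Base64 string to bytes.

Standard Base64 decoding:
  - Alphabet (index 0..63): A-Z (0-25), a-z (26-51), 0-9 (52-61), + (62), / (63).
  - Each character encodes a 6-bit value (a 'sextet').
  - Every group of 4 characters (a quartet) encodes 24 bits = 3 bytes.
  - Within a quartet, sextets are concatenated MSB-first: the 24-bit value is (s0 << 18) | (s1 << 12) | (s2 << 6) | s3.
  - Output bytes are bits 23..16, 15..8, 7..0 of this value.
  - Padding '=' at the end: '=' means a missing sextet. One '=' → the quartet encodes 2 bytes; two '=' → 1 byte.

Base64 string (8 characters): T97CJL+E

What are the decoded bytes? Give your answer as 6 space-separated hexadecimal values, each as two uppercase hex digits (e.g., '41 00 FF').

After char 0 ('T'=19): chars_in_quartet=1 acc=0x13 bytes_emitted=0
After char 1 ('9'=61): chars_in_quartet=2 acc=0x4FD bytes_emitted=0
After char 2 ('7'=59): chars_in_quartet=3 acc=0x13F7B bytes_emitted=0
After char 3 ('C'=2): chars_in_quartet=4 acc=0x4FDEC2 -> emit 4F DE C2, reset; bytes_emitted=3
After char 4 ('J'=9): chars_in_quartet=1 acc=0x9 bytes_emitted=3
After char 5 ('L'=11): chars_in_quartet=2 acc=0x24B bytes_emitted=3
After char 6 ('+'=62): chars_in_quartet=3 acc=0x92FE bytes_emitted=3
After char 7 ('E'=4): chars_in_quartet=4 acc=0x24BF84 -> emit 24 BF 84, reset; bytes_emitted=6

Answer: 4F DE C2 24 BF 84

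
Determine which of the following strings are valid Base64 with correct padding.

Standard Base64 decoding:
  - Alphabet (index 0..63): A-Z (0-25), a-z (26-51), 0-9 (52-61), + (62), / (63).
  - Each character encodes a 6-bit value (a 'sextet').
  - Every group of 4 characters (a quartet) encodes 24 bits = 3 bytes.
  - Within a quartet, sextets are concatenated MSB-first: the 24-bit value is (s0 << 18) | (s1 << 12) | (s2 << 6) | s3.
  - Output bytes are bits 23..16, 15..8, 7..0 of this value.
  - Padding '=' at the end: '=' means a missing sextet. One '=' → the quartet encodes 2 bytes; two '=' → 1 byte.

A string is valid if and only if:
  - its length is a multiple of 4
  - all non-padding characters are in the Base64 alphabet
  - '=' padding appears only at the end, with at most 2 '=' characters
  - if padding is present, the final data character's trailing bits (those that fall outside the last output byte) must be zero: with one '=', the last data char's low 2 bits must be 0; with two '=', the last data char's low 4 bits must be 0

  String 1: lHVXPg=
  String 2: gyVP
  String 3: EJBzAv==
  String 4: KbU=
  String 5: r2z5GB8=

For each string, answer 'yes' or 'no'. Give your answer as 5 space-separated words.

String 1: 'lHVXPg=' → invalid (len=7 not mult of 4)
String 2: 'gyVP' → valid
String 3: 'EJBzAv==' → invalid (bad trailing bits)
String 4: 'KbU=' → valid
String 5: 'r2z5GB8=' → valid

Answer: no yes no yes yes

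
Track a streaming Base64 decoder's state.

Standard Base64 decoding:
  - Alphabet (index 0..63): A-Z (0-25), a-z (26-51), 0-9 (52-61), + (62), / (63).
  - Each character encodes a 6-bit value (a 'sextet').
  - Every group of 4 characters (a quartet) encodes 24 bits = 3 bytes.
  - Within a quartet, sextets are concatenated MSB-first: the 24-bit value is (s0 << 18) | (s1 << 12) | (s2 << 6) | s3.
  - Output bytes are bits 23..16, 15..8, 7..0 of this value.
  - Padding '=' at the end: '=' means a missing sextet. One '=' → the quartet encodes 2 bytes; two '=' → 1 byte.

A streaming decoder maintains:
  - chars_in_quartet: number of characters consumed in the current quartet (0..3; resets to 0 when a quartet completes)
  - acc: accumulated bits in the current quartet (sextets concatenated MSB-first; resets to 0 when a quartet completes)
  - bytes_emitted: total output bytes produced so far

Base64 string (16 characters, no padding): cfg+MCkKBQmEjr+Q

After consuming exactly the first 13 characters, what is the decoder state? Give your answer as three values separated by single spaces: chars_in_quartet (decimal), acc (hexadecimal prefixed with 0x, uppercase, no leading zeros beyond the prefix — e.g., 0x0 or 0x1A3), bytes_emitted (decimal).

After char 0 ('c'=28): chars_in_quartet=1 acc=0x1C bytes_emitted=0
After char 1 ('f'=31): chars_in_quartet=2 acc=0x71F bytes_emitted=0
After char 2 ('g'=32): chars_in_quartet=3 acc=0x1C7E0 bytes_emitted=0
After char 3 ('+'=62): chars_in_quartet=4 acc=0x71F83E -> emit 71 F8 3E, reset; bytes_emitted=3
After char 4 ('M'=12): chars_in_quartet=1 acc=0xC bytes_emitted=3
After char 5 ('C'=2): chars_in_quartet=2 acc=0x302 bytes_emitted=3
After char 6 ('k'=36): chars_in_quartet=3 acc=0xC0A4 bytes_emitted=3
After char 7 ('K'=10): chars_in_quartet=4 acc=0x30290A -> emit 30 29 0A, reset; bytes_emitted=6
After char 8 ('B'=1): chars_in_quartet=1 acc=0x1 bytes_emitted=6
After char 9 ('Q'=16): chars_in_quartet=2 acc=0x50 bytes_emitted=6
After char 10 ('m'=38): chars_in_quartet=3 acc=0x1426 bytes_emitted=6
After char 11 ('E'=4): chars_in_quartet=4 acc=0x50984 -> emit 05 09 84, reset; bytes_emitted=9
After char 12 ('j'=35): chars_in_quartet=1 acc=0x23 bytes_emitted=9

Answer: 1 0x23 9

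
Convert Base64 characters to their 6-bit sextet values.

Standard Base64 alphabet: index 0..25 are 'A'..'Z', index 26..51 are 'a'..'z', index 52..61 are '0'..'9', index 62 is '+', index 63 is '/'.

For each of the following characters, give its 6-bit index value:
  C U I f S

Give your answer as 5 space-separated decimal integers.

'C': A..Z range, ord('C') − ord('A') = 2
'U': A..Z range, ord('U') − ord('A') = 20
'I': A..Z range, ord('I') − ord('A') = 8
'f': a..z range, 26 + ord('f') − ord('a') = 31
'S': A..Z range, ord('S') − ord('A') = 18

Answer: 2 20 8 31 18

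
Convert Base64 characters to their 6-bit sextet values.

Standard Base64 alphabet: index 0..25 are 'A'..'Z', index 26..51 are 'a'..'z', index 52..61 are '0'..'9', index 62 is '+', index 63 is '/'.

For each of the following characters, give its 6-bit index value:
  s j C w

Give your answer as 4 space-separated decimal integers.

's': a..z range, 26 + ord('s') − ord('a') = 44
'j': a..z range, 26 + ord('j') − ord('a') = 35
'C': A..Z range, ord('C') − ord('A') = 2
'w': a..z range, 26 + ord('w') − ord('a') = 48

Answer: 44 35 2 48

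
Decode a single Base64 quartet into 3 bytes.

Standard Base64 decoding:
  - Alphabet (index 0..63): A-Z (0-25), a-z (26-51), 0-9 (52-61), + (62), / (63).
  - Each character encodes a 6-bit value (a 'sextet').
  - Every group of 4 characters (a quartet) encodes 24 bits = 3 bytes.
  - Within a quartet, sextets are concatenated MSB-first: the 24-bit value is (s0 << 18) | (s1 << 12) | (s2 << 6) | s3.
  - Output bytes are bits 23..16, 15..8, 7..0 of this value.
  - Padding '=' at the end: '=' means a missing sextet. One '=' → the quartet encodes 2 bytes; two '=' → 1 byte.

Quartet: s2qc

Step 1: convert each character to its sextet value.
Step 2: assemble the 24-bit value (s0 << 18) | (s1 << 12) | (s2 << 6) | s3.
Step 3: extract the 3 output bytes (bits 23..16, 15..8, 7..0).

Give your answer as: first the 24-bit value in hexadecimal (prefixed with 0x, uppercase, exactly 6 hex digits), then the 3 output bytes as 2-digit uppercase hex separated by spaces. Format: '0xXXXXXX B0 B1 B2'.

Sextets: s=44, 2=54, q=42, c=28
24-bit: (44<<18) | (54<<12) | (42<<6) | 28
      = 0xB00000 | 0x036000 | 0x000A80 | 0x00001C
      = 0xB36A9C
Bytes: (v>>16)&0xFF=B3, (v>>8)&0xFF=6A, v&0xFF=9C

Answer: 0xB36A9C B3 6A 9C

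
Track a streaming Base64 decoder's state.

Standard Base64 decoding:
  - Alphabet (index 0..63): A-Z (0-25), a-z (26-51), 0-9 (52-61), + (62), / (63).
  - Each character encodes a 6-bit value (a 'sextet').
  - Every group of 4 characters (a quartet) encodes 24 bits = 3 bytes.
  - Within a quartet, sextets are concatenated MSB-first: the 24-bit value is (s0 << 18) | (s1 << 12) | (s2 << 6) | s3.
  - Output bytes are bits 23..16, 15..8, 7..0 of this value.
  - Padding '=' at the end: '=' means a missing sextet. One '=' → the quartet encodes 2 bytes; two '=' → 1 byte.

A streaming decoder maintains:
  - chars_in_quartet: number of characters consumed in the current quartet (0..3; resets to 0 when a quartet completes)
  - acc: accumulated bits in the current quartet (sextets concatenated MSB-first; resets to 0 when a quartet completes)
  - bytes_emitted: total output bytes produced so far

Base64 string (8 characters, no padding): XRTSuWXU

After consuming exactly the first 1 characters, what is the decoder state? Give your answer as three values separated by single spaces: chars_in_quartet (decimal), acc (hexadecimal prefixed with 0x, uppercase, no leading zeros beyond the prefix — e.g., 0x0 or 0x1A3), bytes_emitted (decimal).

Answer: 1 0x17 0

Derivation:
After char 0 ('X'=23): chars_in_quartet=1 acc=0x17 bytes_emitted=0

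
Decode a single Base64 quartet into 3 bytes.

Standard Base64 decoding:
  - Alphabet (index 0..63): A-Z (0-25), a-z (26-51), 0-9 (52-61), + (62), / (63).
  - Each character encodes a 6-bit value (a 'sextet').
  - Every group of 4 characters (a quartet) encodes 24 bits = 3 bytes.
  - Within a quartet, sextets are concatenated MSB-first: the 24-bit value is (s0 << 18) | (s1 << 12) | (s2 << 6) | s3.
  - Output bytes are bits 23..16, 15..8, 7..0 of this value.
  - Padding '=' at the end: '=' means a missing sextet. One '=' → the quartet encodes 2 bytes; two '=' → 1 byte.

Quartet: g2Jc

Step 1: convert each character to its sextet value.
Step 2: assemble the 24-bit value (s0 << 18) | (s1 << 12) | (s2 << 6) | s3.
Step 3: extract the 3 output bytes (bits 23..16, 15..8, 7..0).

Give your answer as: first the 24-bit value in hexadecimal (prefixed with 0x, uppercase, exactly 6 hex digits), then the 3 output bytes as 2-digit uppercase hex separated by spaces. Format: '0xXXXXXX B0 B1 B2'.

Answer: 0x83625C 83 62 5C

Derivation:
Sextets: g=32, 2=54, J=9, c=28
24-bit: (32<<18) | (54<<12) | (9<<6) | 28
      = 0x800000 | 0x036000 | 0x000240 | 0x00001C
      = 0x83625C
Bytes: (v>>16)&0xFF=83, (v>>8)&0xFF=62, v&0xFF=5C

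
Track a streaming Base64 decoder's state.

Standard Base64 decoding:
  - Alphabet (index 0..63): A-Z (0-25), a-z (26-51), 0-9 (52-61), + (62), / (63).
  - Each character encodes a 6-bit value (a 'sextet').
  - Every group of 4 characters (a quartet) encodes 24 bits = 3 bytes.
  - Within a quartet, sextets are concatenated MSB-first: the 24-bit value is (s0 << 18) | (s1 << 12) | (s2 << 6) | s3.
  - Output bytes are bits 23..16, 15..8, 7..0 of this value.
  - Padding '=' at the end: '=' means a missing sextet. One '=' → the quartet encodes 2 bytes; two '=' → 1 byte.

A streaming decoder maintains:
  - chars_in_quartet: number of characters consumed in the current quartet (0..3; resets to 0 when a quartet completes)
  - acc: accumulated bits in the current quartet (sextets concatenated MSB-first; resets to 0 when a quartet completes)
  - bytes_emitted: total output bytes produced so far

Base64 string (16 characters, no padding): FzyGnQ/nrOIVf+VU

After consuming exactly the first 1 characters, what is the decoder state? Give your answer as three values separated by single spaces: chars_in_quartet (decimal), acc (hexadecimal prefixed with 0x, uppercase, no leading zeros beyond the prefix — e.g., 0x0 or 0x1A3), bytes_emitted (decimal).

After char 0 ('F'=5): chars_in_quartet=1 acc=0x5 bytes_emitted=0

Answer: 1 0x5 0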